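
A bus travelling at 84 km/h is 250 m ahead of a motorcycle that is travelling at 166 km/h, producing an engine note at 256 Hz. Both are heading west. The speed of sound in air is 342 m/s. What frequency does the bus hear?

166 km/h = 46.11 m/s; 84 km/h = 23.33 m/s.
The bus is ahead, so the motorcycle is moving toward it while the bus is moving away from the motorcycle.
Both move, so f' = f · (v − v_o)/(v − v_s).
f' = 256 × (342 − 23.33)/(342 − 46.11) = 256 × 318.67/295.89 ≈ 276 Hz.

276 Hz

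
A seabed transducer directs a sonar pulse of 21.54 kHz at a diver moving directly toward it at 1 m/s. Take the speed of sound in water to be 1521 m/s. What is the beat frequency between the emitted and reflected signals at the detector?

28.3 Hz

At the diver (a moving observer), f₁ = f₀ · (v + u)/v = 21.54 × 1522/1521 ≈ 21.5542 kHz.
On reflection it acts as a source moving toward the stationary detector: f₂ = f₁ · v/(v − u) = 21.5542 × 1521/1520 ≈ 21.5683 kHz.
Equivalently f₂ = f₀ · (v + u)/(v − u).
Beat frequency (with f₀ = 21540 Hz): |f₂ − f₀| = 2u·f₀/(v − u) = 2 × 1 × 21540/1520 ≈ 28.3 Hz.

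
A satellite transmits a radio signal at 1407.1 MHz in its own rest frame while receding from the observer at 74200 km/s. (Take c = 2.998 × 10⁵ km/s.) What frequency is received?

1092.8 MHz

β = v/c = 74200/299800 = 0.2475.
Relativistic Doppler for frequency: f' = f₀ · √((1 − β)/(1 + β)).
f' = 1407.1 × √(0.7525/1.2475) = 1407.1 × 0.77667 ≈ 1092.8 MHz.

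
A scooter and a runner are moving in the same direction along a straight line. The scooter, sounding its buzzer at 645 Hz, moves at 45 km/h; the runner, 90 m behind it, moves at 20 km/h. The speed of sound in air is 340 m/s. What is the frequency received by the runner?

45 km/h = 12.5 m/s; 20 km/h = 5.556 m/s.
The runner is behind, so the scooter is moving away from it while the runner is moving toward the scooter.
Both move, so f' = f · (v + v_o)/(v + v_s).
f' = 645 × (340 + 5.556)/(340 + 12.5) = 645 × 345.56/352.5 ≈ 632 Hz.

632 Hz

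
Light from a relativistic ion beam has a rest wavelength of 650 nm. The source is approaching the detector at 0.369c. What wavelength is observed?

441.3 nm

Relativistic Doppler for wavelength: λ' = λ₀ · √((1 − β)/(1 + β)).
λ' = 650 × √(0.6310/1.3690) = 650 × 0.67891 ≈ 441.3 nm.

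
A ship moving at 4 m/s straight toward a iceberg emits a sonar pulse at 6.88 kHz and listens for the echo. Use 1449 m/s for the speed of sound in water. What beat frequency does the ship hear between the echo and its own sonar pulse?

The iceberg receives the sound from a moving source: f₁ = f₀ · v/(v − v_e) = 6.88 × 1449/1445 ≈ 6.8990 kHz.
On the return leg the ship is a moving observer: f₂ = f₁ · (v + v_e)/v = 6.8990 × 1453/1449 ≈ 6.9181 kHz.
Beat against the emitted tone (with f₀ = 6880 Hz): |f₂ − f₀| = 2v_e·f₀/(v − v_e) = 2 × 4 × 6880/1445 ≈ 38.1 Hz.

38.1 Hz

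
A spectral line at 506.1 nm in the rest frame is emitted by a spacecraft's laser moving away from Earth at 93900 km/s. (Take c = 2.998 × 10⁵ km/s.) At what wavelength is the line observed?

β = v/c = 93900/299800 = 0.3132.
Relativistic Doppler for wavelength: λ' = λ₀ · √((1 + β)/(1 − β)).
λ' = 506.1 × √(1.3132/0.6868) = 506.1 × 1.38278 ≈ 699.8 nm.

699.8 nm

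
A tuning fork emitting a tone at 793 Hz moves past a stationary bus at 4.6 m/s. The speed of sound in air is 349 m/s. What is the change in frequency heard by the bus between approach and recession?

20.9 Hz

Approaching: f₁ = f · v/(v − v_s) = 793 × 349/344.4 ≈ 803.6 Hz.
Receding: f₂ = f · v/(v + v_s) = 793 × 349/353.6 ≈ 782.7 Hz.
Drop: f₁ − f₂ = 2f·v·v_s/(v² − v_s²) = 2 × 793 × 349 × 4.6/(349² − 4.6²) ≈ 20.9 Hz.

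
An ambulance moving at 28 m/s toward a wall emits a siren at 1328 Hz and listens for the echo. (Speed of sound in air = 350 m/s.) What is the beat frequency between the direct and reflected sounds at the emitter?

231 Hz

The wall receives the sound from a moving source: f₁ = f₀ · v/(v − v_e) = 1328 × 350/322 ≈ 1443 Hz.
On the return leg the ambulance is a moving observer: f₂ = f₁ · (v + v_e)/v = 1443 × 378/350 ≈ 1559 Hz.
Beat against the emitted tone: |f₂ − f₀| = 2v_e·f₀/(v − v_e) = 2 × 28 × 1328/322 ≈ 231 Hz.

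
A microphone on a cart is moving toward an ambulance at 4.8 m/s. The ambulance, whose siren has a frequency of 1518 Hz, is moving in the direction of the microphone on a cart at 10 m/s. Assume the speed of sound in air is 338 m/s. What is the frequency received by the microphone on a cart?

Both move, so f' = f · (v + v_o)/(v − v_s).
f' = 1518 × (338 + 4.8)/(338 − 10) = 1518 × 342.8/328 ≈ 1586 Hz.

1586 Hz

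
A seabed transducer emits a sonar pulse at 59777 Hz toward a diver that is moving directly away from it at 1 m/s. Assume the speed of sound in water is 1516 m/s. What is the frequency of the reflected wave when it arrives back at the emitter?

59698 Hz

The diver first receives the wave as a moving observer: f₁ = f₀ · (v − u)/v = 59777 × (1516 − 1)/1516 ≈ 59738 Hz.
On reflection it acts as a source moving away from the stationary detector: f₂ = f₁ · v/(v + u) = 59738 × 1516/1517 ≈ 59698 Hz.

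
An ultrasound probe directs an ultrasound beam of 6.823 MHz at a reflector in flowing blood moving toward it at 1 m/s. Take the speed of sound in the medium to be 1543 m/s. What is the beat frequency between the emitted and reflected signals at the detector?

At the reflector in flowing blood (a moving observer), f₁ = f₀ · (v + u)/v = 6.823 × 1544/1543 ≈ 6.82742 MHz.
On reflection it acts as a source moving toward the stationary detector: f₂ = f₁ · v/(v − u) = 6.82742 × 1543/1542 ≈ 6.83185 MHz.
Equivalently f₂ = f₀ · (v + u)/(v − u).
Beat frequency (with f₀ = 6823000 Hz): |f₂ − f₀| = 2u·f₀/(v − u) = 2 × 1 × 6823000/1542 ≈ 8850 Hz.

8850 Hz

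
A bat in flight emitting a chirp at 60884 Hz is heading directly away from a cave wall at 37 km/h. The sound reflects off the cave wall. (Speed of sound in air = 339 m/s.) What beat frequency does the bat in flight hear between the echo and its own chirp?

3583 Hz

37 km/h = 10.28 m/s.
The cave wall receives the sound from a moving source: f₁ = f₀ · v/(v + v_e) = 60884 × 339/349.28 ≈ 59092 Hz.
On the return leg the bat in flight is a moving observer: f₂ = f₁ · (v − v_e)/v = 59092 × 328.72/339 ≈ 57301 Hz.
Beat against the emitted tone: |f₂ − f₀| = 2v_e·f₀/(v + v_e) = 2 × 10.28 × 60884/349.28 ≈ 3583 Hz.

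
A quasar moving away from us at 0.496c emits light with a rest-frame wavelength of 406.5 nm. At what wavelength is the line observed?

Relativistic Doppler for wavelength: λ' = λ₀ · √((1 + β)/(1 − β)).
λ' = 406.5 × √(1.4960/0.5040) = 406.5 × 1.72286 ≈ 700.3 nm.

700.3 nm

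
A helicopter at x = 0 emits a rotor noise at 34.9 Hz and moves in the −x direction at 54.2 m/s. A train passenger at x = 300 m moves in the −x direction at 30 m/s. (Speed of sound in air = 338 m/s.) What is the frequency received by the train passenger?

The observer lies on the +x side, so the source is heading away from the observer and the observer is heading toward the source.
With source receding and observer approaching, f' = f · (v + v_o)/(v + v_s).
f' = 34.9 × (338 + 30)/(338 + 54.2) = 34.9 × 368/392.2 ≈ 32.7 Hz.

32.7 Hz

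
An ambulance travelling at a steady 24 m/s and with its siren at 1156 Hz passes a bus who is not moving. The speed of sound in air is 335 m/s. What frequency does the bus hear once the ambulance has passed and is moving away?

1079 Hz

Receding: f₂ = f · v/(v + v_s) = 1156 × 335/359 ≈ 1079 Hz.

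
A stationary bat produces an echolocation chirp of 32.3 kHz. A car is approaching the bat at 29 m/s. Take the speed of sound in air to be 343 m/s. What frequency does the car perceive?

Only the observer moves, toward the source, so f' = f · (v + v_o)/v.
f' = 32.3 × (343 + 29)/343 = 32.3 × 372/343 ≈ 35.0 kHz.

35.0 kHz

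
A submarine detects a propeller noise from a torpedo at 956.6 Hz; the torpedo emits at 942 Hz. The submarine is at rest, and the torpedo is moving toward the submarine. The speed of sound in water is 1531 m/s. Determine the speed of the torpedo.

f' = f · v/(v − v_s) ⇒ v_s = v · |1 − f/f'|.
v_s = 1531 × |1 − 942/956.6| = 1531 × 0.01526 ≈ 23.4 m/s.

23.4 m/s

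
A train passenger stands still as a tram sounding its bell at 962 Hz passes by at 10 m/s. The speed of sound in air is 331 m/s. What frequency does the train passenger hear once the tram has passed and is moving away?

Receding: f₂ = f · v/(v + v_s) = 962 × 331/341 ≈ 934 Hz.

934 Hz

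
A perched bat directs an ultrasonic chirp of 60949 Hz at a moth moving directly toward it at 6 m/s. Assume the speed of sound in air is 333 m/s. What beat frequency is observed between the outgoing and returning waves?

The moth first receives the wave as a moving observer: f₁ = f₀ · (v + u)/v = 60949 × (333 + 6)/333 ≈ 62047 Hz.
The reflection then acts as a moving source: f₂ = f₁ · v/(v − u) ≈ 63186 Hz.
Beat frequency: |f₂ − f₀| = 2u·f₀/(v − u) = 2 × 6 × 60949/327 ≈ 2237 Hz.

2237 Hz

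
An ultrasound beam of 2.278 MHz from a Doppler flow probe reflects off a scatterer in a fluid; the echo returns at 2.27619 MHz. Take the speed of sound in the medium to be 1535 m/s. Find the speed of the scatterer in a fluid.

Double Doppler shift off a moving reflector: f₂ = f₀ · (v + u)/(v − u) (u > 0 toward emitter).
Rearranging, u = v · (f₂ − f₀)/(f₂ + f₀) = 1535 × -0.00181/4.55419 ≈ -0.61 m/s.
So the scatterer in a fluid is moving at 0.61 m/s away from the emitter.

0.61 m/s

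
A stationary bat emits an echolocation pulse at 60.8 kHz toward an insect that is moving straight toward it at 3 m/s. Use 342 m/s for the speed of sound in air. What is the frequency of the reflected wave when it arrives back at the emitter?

61.9 kHz

At the insect (a moving observer), f₁ = f₀ · (v + u)/v = 60.8 × 345/342 ≈ 61.3 kHz.
On reflection it acts as a source moving toward the stationary detector: f₂ = f₁ · v/(v − u) = 61.3 × 342/339 ≈ 61.9 kHz.
Equivalently f₂ = f₀ · (v + u)/(v − u).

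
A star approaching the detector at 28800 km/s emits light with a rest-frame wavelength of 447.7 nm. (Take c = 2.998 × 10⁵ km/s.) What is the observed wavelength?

406.6 nm

β = v/c = 28800/299800 = 0.0961.
Relativistic Doppler for wavelength: λ' = λ₀ · √((1 − β)/(1 + β)).
λ' = 447.7 × √(0.9039/1.0961) = 447.7 × 0.90814 ≈ 406.6 nm.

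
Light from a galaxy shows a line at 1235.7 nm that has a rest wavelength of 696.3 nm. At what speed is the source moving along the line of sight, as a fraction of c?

λ'/λ₀ = 1.7747 > 1 (redshift), so the source is receding.
λ'/λ₀ = √((1 + β)/(1 − β)) for a receding source ⇒ β = (r² − 1)/(r² + 1) with r = λ'/λ₀.
β = (3.1494 − 1)/(3.1494 + 1) ≈ 0.518.

0.518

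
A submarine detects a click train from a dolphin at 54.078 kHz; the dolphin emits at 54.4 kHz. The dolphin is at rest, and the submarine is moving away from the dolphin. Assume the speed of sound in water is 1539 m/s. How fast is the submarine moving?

f' = f · (v − v_o)/v ⇒ v_o = v · |f'/f − 1|.
v_o = 1539 × |54.078/54.4 − 1| = 1539 × 0.005919 ≈ 9.1 m/s.

9.1 m/s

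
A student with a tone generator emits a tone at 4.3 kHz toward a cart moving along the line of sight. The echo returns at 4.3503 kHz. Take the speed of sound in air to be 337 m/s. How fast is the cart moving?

Double Doppler shift off a moving reflector: f₂ = f₀ · (v + u)/(v − u) (u > 0 toward emitter).
Rearranging, u = v · (f₂ − f₀)/(f₂ + f₀) = 337 × 0.0503/8.6503 ≈ 1.96 m/s.
So the cart is moving at 1.96 m/s toward the emitter.

1.96 m/s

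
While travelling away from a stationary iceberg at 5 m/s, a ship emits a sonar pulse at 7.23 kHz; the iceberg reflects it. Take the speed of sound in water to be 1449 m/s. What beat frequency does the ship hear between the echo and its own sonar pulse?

The iceberg receives the sound from a moving source: f₁ = f₀ · v/(v + v_e) = 7.23 × 1449/1454 ≈ 7.2051 kHz.
On the return leg the ship is a moving observer: f₂ = f₁ · (v − v_e)/v = 7.2051 × 1444/1449 ≈ 7.1803 kHz.
Beat against the emitted tone (with f₀ = 7230 Hz): |f₂ − f₀| = 2v_e·f₀/(v + v_e) = 2 × 5 × 7230/1454 ≈ 49.7 Hz.

49.7 Hz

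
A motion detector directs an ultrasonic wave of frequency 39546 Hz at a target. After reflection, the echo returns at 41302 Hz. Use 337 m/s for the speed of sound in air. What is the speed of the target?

Double Doppler shift off a moving reflector: f₂ = f₀ · (v + u)/(v − u) (u > 0 toward emitter).
Rearranging, u = v · (f₂ − f₀)/(f₂ + f₀) = 337 × 1756/80848 ≈ 7.3 m/s.
So the target is moving at 7.3 m/s toward the emitter.

7.3 m/s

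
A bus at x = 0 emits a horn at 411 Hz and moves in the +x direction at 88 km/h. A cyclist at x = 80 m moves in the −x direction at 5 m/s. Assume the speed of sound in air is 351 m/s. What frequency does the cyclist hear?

88 km/h = 24.44 m/s.
The observer lies on the +x side, so the source is heading toward the observer and the observer is heading toward the source.
With source approaching and observer approaching, f' = f · (v + v_o)/(v − v_s).
f' = 411 × (351 + 5)/(351 − 24.44) = 411 × 356/326.56 ≈ 448 Hz.

448 Hz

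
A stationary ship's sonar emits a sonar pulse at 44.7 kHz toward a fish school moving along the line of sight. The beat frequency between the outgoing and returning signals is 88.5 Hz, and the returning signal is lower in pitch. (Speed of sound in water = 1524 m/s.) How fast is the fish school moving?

1.51 m/s

Double Doppler shift off a moving reflector: f₂ = f₀ · (v + u)/(v − u) (u > 0 toward emitter).
Returning signal is lower, so f₂ = f₀ − Δf = 44700 − 88.5 = 44611.5 Hz.
Rearranging, u = v · (f₂ − f₀)/(f₂ + f₀) = 1524 × -88.5/89311.5 ≈ -1.51 m/s.
So the fish school is moving at 1.51 m/s away from the emitter.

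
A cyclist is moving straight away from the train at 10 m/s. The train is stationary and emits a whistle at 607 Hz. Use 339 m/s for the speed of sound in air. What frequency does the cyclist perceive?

589 Hz

Moving observer, stationary source: f' = f · (v − v_o)/v.
f' = 607 × (339 − 10)/339 = 607 × 329/339 ≈ 589 Hz.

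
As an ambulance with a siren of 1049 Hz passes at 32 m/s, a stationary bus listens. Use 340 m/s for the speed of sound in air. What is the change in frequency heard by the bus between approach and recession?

Approaching: f₁ = f · v/(v − v_s) = 1049 × 340/308 ≈ 1158 Hz.
Receding: f₂ = f · v/(v + v_s) = 1049 × 340/372 ≈ 959 Hz.
Drop: f₁ − f₂ = 2f·v·v_s/(v² − v_s²) = 2 × 1049 × 340 × 32/(340² − 32²) ≈ 199 Hz.

199 Hz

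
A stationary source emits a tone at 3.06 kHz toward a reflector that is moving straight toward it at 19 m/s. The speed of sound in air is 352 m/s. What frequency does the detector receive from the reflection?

3.41 kHz

At the reflector (a moving observer), f₁ = f₀ · (v + u)/v = 3.06 × 371/352 ≈ 3.23 kHz.
On reflection it acts as a source moving toward the stationary detector: f₂ = f₁ · v/(v − u) = 3.23 × 352/333 ≈ 3.41 kHz.
Equivalently f₂ = f₀ · (v + u)/(v − u).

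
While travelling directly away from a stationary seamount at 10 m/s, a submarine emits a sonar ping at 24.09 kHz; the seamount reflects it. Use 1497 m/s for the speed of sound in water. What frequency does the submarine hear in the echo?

The seamount receives the sound from a moving source: f₁ = f₀ · v/(v + v_e) = 24.09 × 1497/1507 ≈ 23.9 kHz.
On the return leg the submarine is a moving observer: f₂ = f₁ · (v − v_e)/v = 23.9 × 1487/1497 ≈ 23.8 kHz.
Equivalently f₂ = f₀ · (v − v_e)/(v + v_e).

23.8 kHz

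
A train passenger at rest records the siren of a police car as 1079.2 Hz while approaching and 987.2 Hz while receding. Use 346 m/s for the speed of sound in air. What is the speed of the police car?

f₁/f₂ = (v + v_s)/(v − v_s), so v_s = v · (f₁ − f₂)/(f₁ + f₂).
v_s = 346 × (1079.2 − 987.2)/(1079.2 + 987.2) = 346 × 92.0/2066.4 ≈ 15.4 m/s.

15.4 m/s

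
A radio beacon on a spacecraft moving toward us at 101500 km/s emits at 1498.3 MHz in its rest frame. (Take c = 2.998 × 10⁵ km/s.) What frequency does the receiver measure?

2131.4 MHz

β = v/c = 101500/299800 = 0.3386.
Relativistic Doppler for frequency: f' = f₀ · √((1 + β)/(1 − β)).
f' = 1498.3 × √(1.3386/0.6614) = 1498.3 × 1.42257 ≈ 2131.4 MHz.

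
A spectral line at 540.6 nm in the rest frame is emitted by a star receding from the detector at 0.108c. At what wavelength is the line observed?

602.5 nm

Relativistic Doppler for wavelength: λ' = λ₀ · √((1 + β)/(1 − β)).
λ' = 540.6 × √(1.1080/0.8920) = 540.6 × 1.11452 ≈ 602.5 nm.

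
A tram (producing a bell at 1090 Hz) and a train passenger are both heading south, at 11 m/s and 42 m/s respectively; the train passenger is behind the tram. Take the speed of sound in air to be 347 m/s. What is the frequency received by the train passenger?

The train passenger is behind, so the tram is moving away from it while the train passenger is moving toward the tram.
Both move, so f' = f · (v + v_o)/(v + v_s).
f' = 1090 × (347 + 42)/(347 + 11) = 1090 × 389/358 ≈ 1184 Hz.

1184 Hz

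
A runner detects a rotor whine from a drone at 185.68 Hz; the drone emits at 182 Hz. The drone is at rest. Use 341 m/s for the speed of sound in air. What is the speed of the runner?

f' > f, so the runner is approaching.
f' = f · (v + v_o)/v ⇒ v_o = v · |f'/f − 1|.
v_o = 341 × |185.68/182 − 1| = 341 × 0.02022 ≈ 6.9 m/s.

6.9 m/s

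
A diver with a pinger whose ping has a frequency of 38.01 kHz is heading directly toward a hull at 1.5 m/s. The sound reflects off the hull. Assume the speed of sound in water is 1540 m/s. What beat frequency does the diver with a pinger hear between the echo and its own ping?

74 Hz

The hull receives the sound from a moving source: f₁ = f₀ · v/(v − v_e) = 38.01 × 1540/1538.5 ≈ 38.0471 kHz.
On the return leg the diver with a pinger is a moving observer: f₂ = f₁ · (v + v_e)/v = 38.0471 × 1541.5/1540 ≈ 38.0841 kHz.
Beat against the emitted tone (with f₀ = 38010 Hz): |f₂ − f₀| = 2v_e·f₀/(v − v_e) = 2 × 1.5 × 38010/1538.5 ≈ 74 Hz.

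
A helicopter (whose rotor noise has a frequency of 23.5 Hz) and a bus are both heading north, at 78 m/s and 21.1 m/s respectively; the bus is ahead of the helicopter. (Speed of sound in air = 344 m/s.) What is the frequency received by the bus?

The bus is ahead, so the helicopter is moving toward it while the bus is moving away from the helicopter.
With source approaching and observer receding, f' = f · (v − v_o)/(v − v_s).
f' = 23.5 × (344 − 21.1)/(344 − 78) = 23.5 × 322.9/266 ≈ 28.5 Hz.

28.5 Hz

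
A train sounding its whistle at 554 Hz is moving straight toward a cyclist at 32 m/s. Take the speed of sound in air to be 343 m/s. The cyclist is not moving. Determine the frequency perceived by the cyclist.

611 Hz

With the source moving toward a stationary observer, f' = f · v/(v − v_s).
f' = 554 × 343/(343 − 32) = 554 × 343/311 ≈ 611 Hz.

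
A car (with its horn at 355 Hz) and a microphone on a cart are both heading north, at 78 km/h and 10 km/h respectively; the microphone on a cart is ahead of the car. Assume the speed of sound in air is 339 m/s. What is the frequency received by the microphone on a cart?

376 Hz

78 km/h = 21.67 m/s; 10 km/h = 2.778 m/s.
The microphone on a cart is ahead, so the car is moving toward it while the microphone on a cart is moving away from the car.
With source approaching and observer receding, f' = f · (v − v_o)/(v − v_s).
f' = 355 × (339 − 2.778)/(339 − 21.67) = 355 × 336.22/317.33 ≈ 376 Hz.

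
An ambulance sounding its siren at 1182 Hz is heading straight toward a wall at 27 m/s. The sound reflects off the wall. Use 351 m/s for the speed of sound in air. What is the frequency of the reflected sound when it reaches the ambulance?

The wall receives the sound from a moving source: f₁ = f₀ · v/(v − v_e) = 1182 × 351/324 ≈ 1280 Hz.
On the return leg the ambulance is a moving observer: f₂ = f₁ · (v + v_e)/v = 1280 × 378/351 ≈ 1379 Hz.

1379 Hz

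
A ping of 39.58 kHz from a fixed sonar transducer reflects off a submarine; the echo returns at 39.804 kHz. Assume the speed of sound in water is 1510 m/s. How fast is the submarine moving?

Double Doppler shift off a moving reflector: f₂ = f₀ · (v + u)/(v − u) (u > 0 toward emitter).
Rearranging, u = v · (f₂ − f₀)/(f₂ + f₀) = 1510 × 0.224/79.384 ≈ 4.3 m/s.
So the submarine is moving at 4.3 m/s toward the emitter.

4.3 m/s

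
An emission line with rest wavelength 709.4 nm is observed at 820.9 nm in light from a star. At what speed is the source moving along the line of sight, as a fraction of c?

0.145c

λ'/λ₀ = 1.1572 > 1 (redshift), so the source is receding.
λ'/λ₀ = √((1 + β)/(1 − β)) for a receding source ⇒ β = (r² − 1)/(r² + 1) with r = λ'/λ₀.
β = (1.3391 − 1)/(1.3391 + 1) ≈ 0.145.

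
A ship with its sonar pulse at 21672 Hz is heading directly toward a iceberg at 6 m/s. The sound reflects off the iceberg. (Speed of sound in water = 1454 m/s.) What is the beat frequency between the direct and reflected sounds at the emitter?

The iceberg receives the sound from a moving source: f₁ = f₀ · v/(v − v_e) = 21672 × 1454/1448 ≈ 21761.8 Hz.
On the return leg the ship is a moving observer: f₂ = f₁ · (v + v_e)/v = 21761.8 × 1460/1454 ≈ 21851.6 Hz.
Equivalently f₂ = f₀ · (v + v_e)/(v − v_e).
Beat against the emitted tone: |f₂ − f₀| = 2v_e·f₀/(v − v_e) = 2 × 6 × 21672/1448 ≈ 180 Hz.

180 Hz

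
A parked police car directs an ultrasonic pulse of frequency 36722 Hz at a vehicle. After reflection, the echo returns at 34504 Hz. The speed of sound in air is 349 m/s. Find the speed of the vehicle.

Double Doppler shift off a moving reflector: f₂ = f₀ · (v + u)/(v − u) (u > 0 toward emitter).
Rearranging, u = v · (f₂ − f₀)/(f₂ + f₀) = 349 × -2218/71226 ≈ -10.9 m/s.
So the vehicle is moving at 10.9 m/s away from the emitter.

10.9 m/s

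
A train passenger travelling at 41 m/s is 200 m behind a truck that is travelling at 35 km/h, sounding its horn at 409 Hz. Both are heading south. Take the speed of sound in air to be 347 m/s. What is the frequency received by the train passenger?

445 Hz

35 km/h = 9.722 m/s.
The train passenger is behind, so the truck is moving away from it while the train passenger is moving toward the truck.
With source receding and observer approaching, f' = f · (v + v_o)/(v + v_s).
f' = 409 × (347 + 41)/(347 + 9.722) = 409 × 388/356.72 ≈ 445 Hz.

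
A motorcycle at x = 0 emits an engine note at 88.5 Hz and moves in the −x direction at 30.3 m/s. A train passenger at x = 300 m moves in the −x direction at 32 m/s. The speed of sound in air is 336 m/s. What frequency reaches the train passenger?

89 Hz

The observer lies on the +x side, so the source is heading away from the observer and the observer is heading toward the source.
Both move, so f' = f · (v + v_o)/(v + v_s).
f' = 88.5 × (336 + 32)/(336 + 30.3) = 88.5 × 368/366.3 ≈ 89 Hz.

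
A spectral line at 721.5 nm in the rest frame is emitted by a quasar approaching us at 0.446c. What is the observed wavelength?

Relativistic Doppler for wavelength: λ' = λ₀ · √((1 − β)/(1 + β)).
λ' = 721.5 × √(0.5540/1.4460) = 721.5 × 0.61897 ≈ 446.6 nm.

446.6 nm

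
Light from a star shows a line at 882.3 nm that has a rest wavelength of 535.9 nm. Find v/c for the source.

0.461

λ'/λ₀ = 1.6464 > 1 (redshift), so the source is receding.
λ'/λ₀ = √((1 + β)/(1 − β)) for a receding source ⇒ β = (r² − 1)/(r² + 1) with r = λ'/λ₀.
β = (2.7106 − 1)/(2.7106 + 1) ≈ 0.461.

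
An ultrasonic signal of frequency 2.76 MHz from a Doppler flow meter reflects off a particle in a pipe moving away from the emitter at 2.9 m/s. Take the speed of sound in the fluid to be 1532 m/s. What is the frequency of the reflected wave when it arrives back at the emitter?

2.750 MHz

At the particle in a pipe (a moving observer), f₁ = f₀ · (v − u)/v = 2.76 × 1529.1/1532 ≈ 2.755 MHz.
The reflection then acts as a moving source: f₂ = f₁ · v/(v + u) ≈ 2.750 MHz.
Equivalently f₂ = f₀ · (v − u)/(v + u).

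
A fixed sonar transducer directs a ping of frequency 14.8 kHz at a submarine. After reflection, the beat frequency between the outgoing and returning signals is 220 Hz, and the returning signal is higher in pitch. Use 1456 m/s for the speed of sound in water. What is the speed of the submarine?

10.7 m/s

Double Doppler shift off a moving reflector: f₂ = f₀ · (v + u)/(v − u) (u > 0 toward emitter).
Returning signal is higher, so f₂ = f₀ + Δf = 14800 + 220 = 15020 Hz.
Rearranging, u = v · (f₂ − f₀)/(f₂ + f₀) = 1456 × 220/29820 ≈ 10.7 m/s.
So the submarine is moving at 10.7 m/s toward the emitter.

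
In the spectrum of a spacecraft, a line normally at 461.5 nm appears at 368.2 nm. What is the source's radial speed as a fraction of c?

0.222c

λ'/λ₀ = 0.7978 < 1 (blueshift), so the source is approaching.
λ'/λ₀ = √((1 − β)/(1 + β)) for an approaching source ⇒ β = (1 − r²)/(1 + r²) with r = λ'/λ₀.
β = (1 − 0.6365)/(1 + 0.6365) ≈ 0.222.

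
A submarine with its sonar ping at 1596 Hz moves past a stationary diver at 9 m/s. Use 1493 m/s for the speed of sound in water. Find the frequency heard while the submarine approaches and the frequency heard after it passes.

Approaching: f₁ = f · v/(v − v_s) = 1596 × 1493/1484 ≈ 1606 Hz.
Receding: f₂ = f · v/(v + v_s) = 1596 × 1493/1502 ≈ 1586 Hz.

1606 Hz approaching; 1586 Hz receding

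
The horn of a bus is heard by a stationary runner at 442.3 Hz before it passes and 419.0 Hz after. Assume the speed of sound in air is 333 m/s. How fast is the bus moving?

9.0 m/s

f₁/f₂ = (v + v_s)/(v − v_s), so v_s = v · (f₁ − f₂)/(f₁ + f₂).
v_s = 333 × (442.3 − 419.0)/(442.3 + 419.0) = 333 × 23.3/861.3 ≈ 9.0 m/s.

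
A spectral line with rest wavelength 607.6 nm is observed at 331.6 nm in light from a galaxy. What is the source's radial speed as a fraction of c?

0.541c

λ'/λ₀ = 0.5458 < 1 (blueshift), so the source is approaching.
λ'/λ₀ = √((1 − β)/(1 + β)) for an approaching source ⇒ β = (1 − r²)/(1 + r²) with r = λ'/λ₀.
β = (1 − 0.2978)/(1 + 0.2978) ≈ 0.541.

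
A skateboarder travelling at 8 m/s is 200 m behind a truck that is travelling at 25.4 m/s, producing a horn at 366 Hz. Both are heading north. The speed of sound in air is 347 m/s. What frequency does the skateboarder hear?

349 Hz

The skateboarder is behind, so the truck is moving away from it while the skateboarder is moving toward the truck.
Both move, so f' = f · (v + v_o)/(v + v_s).
f' = 366 × (347 + 8)/(347 + 25.4) = 366 × 355/372.4 ≈ 349 Hz.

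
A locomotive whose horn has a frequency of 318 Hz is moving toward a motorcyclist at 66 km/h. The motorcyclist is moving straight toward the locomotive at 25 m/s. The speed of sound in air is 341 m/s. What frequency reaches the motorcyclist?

361 Hz

66 km/h = 18.33 m/s.
Both move, so f' = f · (v + v_o)/(v − v_s).
f' = 318 × (341 + 25)/(341 − 18.33) = 318 × 366/322.67 ≈ 361 Hz.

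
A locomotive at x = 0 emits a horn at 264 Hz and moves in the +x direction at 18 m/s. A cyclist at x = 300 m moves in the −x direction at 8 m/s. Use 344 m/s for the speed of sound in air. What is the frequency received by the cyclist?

The observer lies on the +x side, so the source is heading toward the observer and the observer is heading toward the source.
With source approaching and observer approaching, f' = f · (v + v_o)/(v − v_s).
f' = 264 × (344 + 8)/(344 − 18) = 264 × 352/326 ≈ 285 Hz.

285 Hz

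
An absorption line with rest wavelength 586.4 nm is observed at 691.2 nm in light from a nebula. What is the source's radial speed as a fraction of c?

0.163

λ'/λ₀ = 1.1787 > 1 (redshift), so the source is receding.
λ'/λ₀ = √((1 + β)/(1 − β)) for a receding source ⇒ β = (r² − 1)/(r² + 1) with r = λ'/λ₀.
β = (1.3894 − 1)/(1.3894 + 1) ≈ 0.163.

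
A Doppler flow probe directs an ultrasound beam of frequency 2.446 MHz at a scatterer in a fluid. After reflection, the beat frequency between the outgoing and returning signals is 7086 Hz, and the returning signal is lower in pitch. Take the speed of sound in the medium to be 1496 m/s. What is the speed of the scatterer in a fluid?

2.17 m/s

Double Doppler shift off a moving reflector: f₂ = f₀ · (v + u)/(v − u) (u > 0 toward emitter).
Returning signal is lower, so f₂ = f₀ − Δf = 2446000 − 7086 = 2438914 Hz.
Rearranging, u = v · (f₂ − f₀)/(f₂ + f₀) = 1496 × -7086/4884914 ≈ -2.17 m/s.
So the scatterer in a fluid is moving at 2.17 m/s away from the emitter.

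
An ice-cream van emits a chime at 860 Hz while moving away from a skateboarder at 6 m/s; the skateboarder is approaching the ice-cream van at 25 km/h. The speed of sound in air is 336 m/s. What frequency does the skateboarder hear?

862 Hz

25 km/h = 6.944 m/s.
With source receding and observer approaching, f' = f · (v + v_o)/(v + v_s).
f' = 860 × (336 + 6.944)/(336 + 6) = 860 × 342.94/342 ≈ 862 Hz.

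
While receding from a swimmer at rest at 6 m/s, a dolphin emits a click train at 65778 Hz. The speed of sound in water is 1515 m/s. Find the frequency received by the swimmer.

65519 Hz

With the source moving away from a stationary observer, f' = f · v/(v + v_s).
f' = 65778 × 1515/(1515 + 6) = 65778 × 1515/1521 ≈ 65519 Hz.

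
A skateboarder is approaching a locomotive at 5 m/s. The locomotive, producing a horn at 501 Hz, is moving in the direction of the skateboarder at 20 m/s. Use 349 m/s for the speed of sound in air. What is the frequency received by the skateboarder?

539 Hz

General Doppler shift: f' = f · (v + v_o)/(v − v_s).
f' = 501 × (349 + 5)/(349 − 20) = 501 × 354/329 ≈ 539 Hz.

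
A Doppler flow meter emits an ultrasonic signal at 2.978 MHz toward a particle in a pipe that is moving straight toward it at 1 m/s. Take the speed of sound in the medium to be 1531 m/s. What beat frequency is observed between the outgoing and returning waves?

3893 Hz

At the particle in a pipe (a moving observer), f₁ = f₀ · (v + u)/v = 2.978 × 1532/1531 ≈ 2.97995 MHz.
The reflection then acts as a moving source: f₂ = f₁ · v/(v − u) ≈ 2.98189 MHz.
Beat frequency (with f₀ = 2978000 Hz): |f₂ − f₀| = 2u·f₀/(v − u) = 2 × 1 × 2978000/1530 ≈ 3893 Hz.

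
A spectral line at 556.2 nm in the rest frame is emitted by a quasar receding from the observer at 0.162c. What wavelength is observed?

655.0 nm

Relativistic Doppler for wavelength: λ' = λ₀ · √((1 + β)/(1 − β)).
λ' = 556.2 × √(1.1620/0.8380) = 556.2 × 1.17755 ≈ 655.0 nm.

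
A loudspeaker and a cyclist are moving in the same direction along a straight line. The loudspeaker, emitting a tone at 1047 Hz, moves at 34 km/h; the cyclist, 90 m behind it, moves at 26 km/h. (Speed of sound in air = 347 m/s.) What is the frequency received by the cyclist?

1040 Hz

34 km/h = 9.444 m/s; 26 km/h = 7.222 m/s.
The cyclist is behind, so the loudspeaker is moving away from it while the cyclist is moving toward the loudspeaker.
Both move, so f' = f · (v + v_o)/(v + v_s).
f' = 1047 × (347 + 7.222)/(347 + 9.444) = 1047 × 354.22/356.44 ≈ 1040 Hz.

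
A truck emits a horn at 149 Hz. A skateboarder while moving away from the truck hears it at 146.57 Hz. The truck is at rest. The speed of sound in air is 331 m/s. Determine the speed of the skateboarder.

5.4 m/s

f' = f · (v − v_o)/v ⇒ v_o = v · |f'/f − 1|.
v_o = 331 × |146.57/149 − 1| = 331 × 0.01631 ≈ 5.4 m/s.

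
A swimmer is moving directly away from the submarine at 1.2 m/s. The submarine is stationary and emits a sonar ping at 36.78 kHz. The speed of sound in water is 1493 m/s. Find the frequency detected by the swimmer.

Only the observer moves, away from the source, so f' = f · (v − v_o)/v.
f' = 36.78 × (1493 − 1.2)/1493 = 36.78 × 1491.8/1493 ≈ 36.8 kHz.

36.8 kHz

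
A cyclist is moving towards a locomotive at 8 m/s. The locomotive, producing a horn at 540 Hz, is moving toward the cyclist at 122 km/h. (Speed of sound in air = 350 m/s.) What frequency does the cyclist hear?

612 Hz

122 km/h = 33.89 m/s.
General Doppler shift: f' = f · (v + v_o)/(v − v_s).
f' = 540 × (350 + 8)/(350 − 33.89) = 540 × 358/316.11 ≈ 612 Hz.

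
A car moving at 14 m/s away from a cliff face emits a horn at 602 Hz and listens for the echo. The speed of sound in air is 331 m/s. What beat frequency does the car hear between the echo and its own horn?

The cliff face receives the sound from a moving source: f₁ = f₀ · v/(v + v_e) = 602 × 331/345 ≈ 577.6 Hz.
On the return leg the car is a moving observer: f₂ = f₁ · (v − v_e)/v = 577.6 × 317/331 ≈ 553.1 Hz.
Equivalently f₂ = f₀ · (v − v_e)/(v + v_e).
Beat against the emitted tone: |f₂ − f₀| = 2v_e·f₀/(v + v_e) = 2 × 14 × 602/345 ≈ 48.9 Hz.

48.9 Hz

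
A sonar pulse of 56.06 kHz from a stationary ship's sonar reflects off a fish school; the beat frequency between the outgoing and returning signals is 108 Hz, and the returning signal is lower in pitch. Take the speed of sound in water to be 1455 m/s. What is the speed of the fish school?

1.40 m/s

Double Doppler shift off a moving reflector: f₂ = f₀ · (v + u)/(v − u) (u > 0 toward emitter).
Returning signal is lower, so f₂ = f₀ − Δf = 56060 − 108 = 55952 Hz.
Rearranging, u = v · (f₂ − f₀)/(f₂ + f₀) = 1455 × -108/112012 ≈ -1.40 m/s.
So the fish school is moving at 1.40 m/s away from the emitter.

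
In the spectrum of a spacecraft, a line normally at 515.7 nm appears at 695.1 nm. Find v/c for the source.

0.290

λ'/λ₀ = 1.3479 > 1 (redshift), so the source is receding.
λ'/λ₀ = √((1 + β)/(1 − β)) for a receding source ⇒ β = (r² − 1)/(r² + 1) with r = λ'/λ₀.
β = (1.8168 − 1)/(1.8168 + 1) ≈ 0.290.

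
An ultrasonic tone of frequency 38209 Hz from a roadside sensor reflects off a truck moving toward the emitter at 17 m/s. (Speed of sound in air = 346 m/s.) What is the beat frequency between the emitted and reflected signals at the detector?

3949 Hz

The truck first receives the wave as a moving observer: f₁ = f₀ · (v + u)/v = 38209 × (346 + 17)/346 ≈ 40086 Hz.
On reflection it acts as a source moving toward the stationary detector: f₂ = f₁ · v/(v − u) = 40086 × 346/329 ≈ 42158 Hz.
Beat frequency: |f₂ − f₀| = 2u·f₀/(v − u) = 2 × 17 × 38209/329 ≈ 3949 Hz.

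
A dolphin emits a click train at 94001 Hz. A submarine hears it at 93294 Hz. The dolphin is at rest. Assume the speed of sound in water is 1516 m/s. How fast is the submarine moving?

f' < f, so the submarine is receding.
f' = f · (v − v_o)/v ⇒ v_o = v · |f'/f − 1|.
v_o = 1516 × |93294/94001 − 1| = 1516 × 0.007521 ≈ 11.4 m/s.

11.4 m/s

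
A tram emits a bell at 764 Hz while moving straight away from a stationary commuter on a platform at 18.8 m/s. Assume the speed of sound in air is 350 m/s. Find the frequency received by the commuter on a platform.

With the source moving away from a stationary observer, f' = f · v/(v + v_s).
f' = 764 × 350/(350 + 18.8) = 764 × 350/368.8 ≈ 725 Hz.

725 Hz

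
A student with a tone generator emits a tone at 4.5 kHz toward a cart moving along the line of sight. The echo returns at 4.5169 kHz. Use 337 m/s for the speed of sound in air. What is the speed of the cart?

Double Doppler shift off a moving reflector: f₂ = f₀ · (v + u)/(v − u) (u > 0 toward emitter).
Rearranging, u = v · (f₂ − f₀)/(f₂ + f₀) = 337 × 0.0169/9.0169 ≈ 0.63 m/s.
So the cart is moving at 0.63 m/s toward the emitter.

0.63 m/s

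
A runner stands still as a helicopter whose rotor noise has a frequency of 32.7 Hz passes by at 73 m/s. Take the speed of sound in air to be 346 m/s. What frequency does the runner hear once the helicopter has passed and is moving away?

Receding: f₂ = f · v/(v + v_s) = 32.7 × 346/419 ≈ 27.0 Hz.

27.0 Hz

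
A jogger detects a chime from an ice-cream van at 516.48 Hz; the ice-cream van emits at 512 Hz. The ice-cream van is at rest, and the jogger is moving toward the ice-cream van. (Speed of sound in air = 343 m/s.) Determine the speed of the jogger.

3.0 m/s

f' = f · (v + v_o)/v ⇒ v_o = v · |f'/f − 1|.
v_o = 343 × |516.48/512 − 1| = 343 × 0.00875 ≈ 3.0 m/s.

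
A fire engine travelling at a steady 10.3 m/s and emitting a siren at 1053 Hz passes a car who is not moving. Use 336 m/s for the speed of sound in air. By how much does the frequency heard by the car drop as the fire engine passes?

Approaching: f₁ = f · v/(v − v_s) = 1053 × 336/325.7 ≈ 1086.3 Hz.
Receding: f₂ = f · v/(v + v_s) = 1053 × 336/346.3 ≈ 1021.7 Hz.
Drop: f₁ − f₂ = 2f·v·v_s/(v² − v_s²) = 2 × 1053 × 336 × 10.3/(336² − 10.3²) ≈ 64.6 Hz.

64.6 Hz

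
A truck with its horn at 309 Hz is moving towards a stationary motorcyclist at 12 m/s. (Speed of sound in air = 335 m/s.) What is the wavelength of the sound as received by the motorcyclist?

With the source moving toward a stationary observer, f' = f · v/(v − v_s).
f' = 309 × 335/(335 − 12) ≈ 320 Hz.
λ' = v/f' = 335/320.48 ≈ 1.05 m.

1.05 m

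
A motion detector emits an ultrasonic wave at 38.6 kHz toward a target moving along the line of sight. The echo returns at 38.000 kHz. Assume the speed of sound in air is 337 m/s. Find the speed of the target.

2.64 m/s

Double Doppler shift off a moving reflector: f₂ = f₀ · (v + u)/(v − u) (u > 0 toward emitter).
Rearranging, u = v · (f₂ − f₀)/(f₂ + f₀) = 337 × -0.600/76.600 ≈ -2.64 m/s.
So the target is moving at 2.64 m/s away from the emitter.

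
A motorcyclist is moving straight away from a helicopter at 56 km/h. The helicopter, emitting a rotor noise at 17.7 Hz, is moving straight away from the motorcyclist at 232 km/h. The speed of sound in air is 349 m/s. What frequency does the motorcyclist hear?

14.3 Hz

232 km/h = 64.44 m/s; 56 km/h = 15.56 m/s.
With source receding and observer receding, f' = f · (v − v_o)/(v + v_s).
f' = 17.7 × (349 − 15.56)/(349 + 64.44) = 17.7 × 333.44/413.44 ≈ 14.3 Hz.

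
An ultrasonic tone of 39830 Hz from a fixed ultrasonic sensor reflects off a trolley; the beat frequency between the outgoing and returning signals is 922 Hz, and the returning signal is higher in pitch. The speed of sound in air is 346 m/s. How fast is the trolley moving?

4.0 m/s

Double Doppler shift off a moving reflector: f₂ = f₀ · (v + u)/(v − u) (u > 0 toward emitter).
Returning signal is higher, so f₂ = f₀ + Δf = 39830 + 922 = 40752 Hz.
Rearranging, u = v · (f₂ − f₀)/(f₂ + f₀) = 346 × 922/80582 ≈ 4.0 m/s.
So the trolley is moving at 4.0 m/s toward the emitter.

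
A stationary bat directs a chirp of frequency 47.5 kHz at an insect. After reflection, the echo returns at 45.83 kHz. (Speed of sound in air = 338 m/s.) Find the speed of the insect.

Double Doppler shift off a moving reflector: f₂ = f₀ · (v + u)/(v − u) (u > 0 toward emitter).
Rearranging, u = v · (f₂ − f₀)/(f₂ + f₀) = 338 × -1.67/93.33 ≈ -6.0 m/s.
So the insect is moving at 6.0 m/s away from the emitter.

6.0 m/s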